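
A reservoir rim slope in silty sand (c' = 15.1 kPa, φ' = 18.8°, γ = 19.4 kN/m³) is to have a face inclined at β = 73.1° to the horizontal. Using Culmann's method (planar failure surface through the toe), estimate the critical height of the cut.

H_c = 6.77 m

Culmann's analysis gives the critical failure plane at α_cr = (β + φ')/2 = (73.1 + 18.8)/2 = 45.9°, and the critical height
H_c = (4c'/γ) · sinβ cosφ' / [1 − cos(β − φ')]
    = (4·15.1/19.4) · sin73.1°·cos18.8° / [1 − cos(54.3°)]
    = 3.113 · 0.9568·0.9466 / [1 − 0.5835]
    = 3.113 · 0.9058 / 0.4165
    = 6.77 m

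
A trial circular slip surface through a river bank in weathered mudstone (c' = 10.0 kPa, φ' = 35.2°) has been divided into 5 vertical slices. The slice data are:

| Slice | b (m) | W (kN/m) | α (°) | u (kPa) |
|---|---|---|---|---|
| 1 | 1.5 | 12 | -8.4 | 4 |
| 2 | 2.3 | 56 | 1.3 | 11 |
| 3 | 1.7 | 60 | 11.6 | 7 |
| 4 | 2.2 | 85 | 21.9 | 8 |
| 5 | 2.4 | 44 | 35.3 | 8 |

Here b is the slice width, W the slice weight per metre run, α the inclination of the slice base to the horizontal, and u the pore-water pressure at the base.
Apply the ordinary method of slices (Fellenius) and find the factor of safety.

FS = 3.18

Ordinary method of slices: FS = Σ[c'·Δl_i + (W_i cosα_i − u_i·Δl_i)·tanφ'] / Σ W_i sinα_i, with Δl_i = b_i / cosα_i.
Slice 1: Δl = 1.5/cos(-8.4°) = 1.516 m; N'_1 = 12·cos(-8.4°) − 4·1.516 = 5.8; c'Δl = 15.16; W sinα = -1.8
Slice 2: Δl = 2.3/cos1.3° = 2.301 m; N'_2 = 56·cos1.3° − 11·2.301 = 30.7; c'Δl = 23.01; W sinα = 1.3
Slice 3: Δl = 1.7/cos11.6° = 1.735 m; N'_3 = 60·cos11.6° − 7·1.735 = 46.6; c'Δl = 17.35; W sinα = 12.1
Slice 4: Δl = 2.2/cos21.9° = 2.371 m; N'_4 = 85·cos21.9° − 8·2.371 = 59.9; c'Δl = 23.71; W sinα = 31.7
Slice 5: Δl = 2.4/cos35.3° = 2.941 m; N'_5 = 44·cos35.3° − 8·2.941 = 12.4; c'Δl = 29.41; W sinα = 25.4
Σc'Δl = 108.6 kN/m; ΣN' = 155.4 kN/m; ΣW sinα = 68.7 kN/m
Resisting = 108.6 + 155.4·tan35.2° = 108.6 + 109.6 = 218.3 kN/m
FS = 218.3 / 68.7 = 3.176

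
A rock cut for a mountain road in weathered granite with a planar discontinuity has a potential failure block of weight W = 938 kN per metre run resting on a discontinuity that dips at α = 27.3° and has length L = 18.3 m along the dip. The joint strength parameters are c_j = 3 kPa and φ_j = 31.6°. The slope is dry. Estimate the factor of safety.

Resolving the block weight along and normal to the plane and applying the Mohr–Coulomb strength on the joint:
N' = W cosα = 938·cos27.3° = 833.5 kN/m
Driving force T = W sinα = 938·sin27.3° = 430.2 kN/m
Resisting force R = c_j·L + N'·tanφ_j = 3·18.3 + 833.5·tan31.6° = 54.9 + 512.8 = 567.7 kN/m
FS = R / T = 567.7 / 430.2 = 1.320

FS = 1.32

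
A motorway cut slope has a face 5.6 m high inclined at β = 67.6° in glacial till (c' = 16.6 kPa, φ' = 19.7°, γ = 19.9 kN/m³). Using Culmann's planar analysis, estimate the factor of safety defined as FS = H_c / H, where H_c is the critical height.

H_c = (4c'/γ) · sinβ cosφ' / [1 − cos(β − φ')]
    = (4·16.6/19.9) · sin67.6°·cos19.7° / [1 − cos47.9°]
    = 3.337 · 0.8704 / 0.3296 = 8.81 m
FS = H_c / H = 8.81 / 5.6 = 1.574

FS = 1.57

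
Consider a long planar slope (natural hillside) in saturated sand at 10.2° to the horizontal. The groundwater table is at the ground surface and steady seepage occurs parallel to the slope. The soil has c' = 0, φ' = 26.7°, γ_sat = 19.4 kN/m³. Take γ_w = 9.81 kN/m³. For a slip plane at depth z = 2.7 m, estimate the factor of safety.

FS = 1.38

With seepage parallel to the slope and the water table at the surface, the effective normal stress on the slip plane uses the buoyant unit weight γ' = γ_sat − γ_w while the driving shear stress uses γ_sat:
FS = [c' + γ' z cos²β tanφ'] / [γ_sat z sinβ cosβ]
(For c' = 0 this reduces to FS = (γ'/γ_sat)·tanφ'/tanβ.)
γ' = 19.4 − 9.81 = 9.59 kN/m³
Numerator = 0.0 + 9.59·2.7·cos²10.2°·tan26.7° = 0.0 + 9.59·2.7·0.9686·0.5029 = 12.614 kPa
Denominator = 19.4·2.7·sin10.2°·cos10.2° = 19.4·2.7·0.1771·0.9842 = 9.129 kPa
FS = 12.614 / 9.129 = 1.382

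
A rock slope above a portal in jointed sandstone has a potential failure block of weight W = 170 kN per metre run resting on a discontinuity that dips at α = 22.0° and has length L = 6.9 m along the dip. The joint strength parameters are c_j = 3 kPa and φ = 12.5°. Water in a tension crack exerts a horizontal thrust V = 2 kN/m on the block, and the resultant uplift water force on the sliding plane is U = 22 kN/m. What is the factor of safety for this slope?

Resolving the block weight along and normal to the plane and applying the Mohr–Coulomb strength on the joint:
N' = W cosα − U − V sinα = 170·cos22.0° − 22 − 2·sin22.0° = 134.9 kN/m
Driving force T = W sinα + V cosα = 170·sin22.0° + 2·cos22.0° = 65.5 kN/m
Resisting force R = c_j·L + N'·tanφ = 3·6.9 + 134.9·tan12.5° = 20.7 + 29.9 = 50.6 kN/m
FS = R / T = 50.6 / 65.5 = 0.772

FS = 0.77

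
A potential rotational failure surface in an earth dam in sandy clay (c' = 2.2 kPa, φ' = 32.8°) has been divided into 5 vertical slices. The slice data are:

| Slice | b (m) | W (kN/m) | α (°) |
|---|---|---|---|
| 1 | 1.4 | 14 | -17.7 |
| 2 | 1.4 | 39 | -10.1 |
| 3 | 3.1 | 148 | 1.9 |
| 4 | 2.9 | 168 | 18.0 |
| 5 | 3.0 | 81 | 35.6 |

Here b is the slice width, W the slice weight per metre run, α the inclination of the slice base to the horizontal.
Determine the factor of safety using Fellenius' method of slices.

FS = 3.25

Ordinary method of slices: FS = Σ[c'·Δl_i + (W_i cosα_i)·tanφ'] / Σ W_i sinα_i, with Δl_i = b_i / cosα_i.
Slice 1: Δl = 1.4/cos(-17.7°) = 1.470 m; N'_1 = 14·cos(-17.7°) = 13.3; c'Δl = 3.23; W sinα = -4.3
Slice 2: Δl = 1.4/cos(-10.1°) = 1.422 m; N'_2 = 39·cos(-10.1°) = 38.4; c'Δl = 3.13; W sinα = -6.8
Slice 3: Δl = 3.1/cos1.9° = 3.102 m; N'_3 = 148·cos1.9° = 147.9; c'Δl = 6.82; W sinα = 4.9
Slice 4: Δl = 2.9/cos18.0° = 3.049 m; N'_4 = 168·cos18.0° = 159.8; c'Δl = 6.71; W sinα = 51.9
Slice 5: Δl = 3.0/cos35.6° = 3.690 m; N'_5 = 81·cos35.6° = 65.9; c'Δl = 8.12; W sinα = 47.2
Σc'Δl = 28.0 kN/m; ΣN' = 425.3 kN/m; ΣW sinα = 92.9 kN/m
Resisting = 28.0 + 425.3·tan32.8° = 28.0 + 274.1 = 302.1 kN/m
FS = 302.1 / 92.9 = 3.253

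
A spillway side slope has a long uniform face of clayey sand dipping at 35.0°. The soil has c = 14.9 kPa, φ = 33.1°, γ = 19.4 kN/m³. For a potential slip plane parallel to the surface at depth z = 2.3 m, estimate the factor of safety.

FS = 1.64

For an infinite slope with a slip plane parallel to the surface (no pore pressure): FS = [c + γz cos²β tanφ] / [γz sinβ cosβ].
γz = 19.4·2.3 = 44.62 kN/m²
Numerator = 14.9 + 44.62·cos²35.0°·tan33.1° = 14.9 + 44.62·0.6710·0.6519 = 34.418 kPa
Denominator = 44.62·sin35.0°·cos35.0° = 44.62·0.5736·0.8192 = 20.965 kPa
FS = 34.418 / 20.965 = 1.642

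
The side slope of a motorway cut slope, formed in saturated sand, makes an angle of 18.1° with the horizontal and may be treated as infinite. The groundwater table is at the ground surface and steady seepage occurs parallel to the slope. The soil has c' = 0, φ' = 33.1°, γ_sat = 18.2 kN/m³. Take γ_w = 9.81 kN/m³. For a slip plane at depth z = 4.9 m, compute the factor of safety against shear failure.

With seepage parallel to the slope and the water table at the surface, the effective normal stress on the slip plane uses the buoyant unit weight γ' = γ_sat − γ_w while the driving shear stress uses γ_sat:
FS = [c' + γ' z cos²β tanφ'] / [γ_sat z sinβ cosβ]
(For c' = 0 this reduces to FS = (γ'/γ_sat)·tanφ'/tanβ.)
γ' = 18.2 − 9.81 = 8.39 kN/m³
Numerator = 0.0 + 8.39·4.9·cos²18.1°·tan33.1° = 0.0 + 8.39·4.9·0.9035·0.6519 = 24.213 kPa
Denominator = 18.2·4.9·sin18.1°·cos18.1° = 18.2·4.9·0.3107·0.9505 = 26.335 kPa
FS = 24.213 / 26.335 = 0.919

FS = 0.92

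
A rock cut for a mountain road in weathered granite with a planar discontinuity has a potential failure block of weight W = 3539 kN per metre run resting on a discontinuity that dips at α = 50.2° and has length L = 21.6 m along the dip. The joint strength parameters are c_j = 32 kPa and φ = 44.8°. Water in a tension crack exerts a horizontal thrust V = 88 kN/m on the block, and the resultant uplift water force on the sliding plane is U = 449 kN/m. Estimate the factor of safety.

Resolving the block weight along and normal to the plane and applying the Mohr–Coulomb strength on the joint:
N' = W cosα − U − V sinα = 3539·cos50.2° − 449 − 88·sin50.2° = 1748.7 kN/m
Driving force T = W sinα + V cosα = 3539·sin50.2° + 88·cos50.2° = 2775.3 kN/m
Resisting force R = c_j·L + N'·tanφ = 32·21.6 + 1748.7·tan44.8° = 691.2 + 1736.6 = 2427.8 kN/m
FS = R / T = 2427.8 / 2775.3 = 0.875

FS = 0.87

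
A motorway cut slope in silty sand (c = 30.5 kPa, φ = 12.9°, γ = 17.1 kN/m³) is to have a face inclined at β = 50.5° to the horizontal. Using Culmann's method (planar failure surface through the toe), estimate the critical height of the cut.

H_c = 25.84 m

Culmann's analysis gives the critical failure plane at α_cr = (β + φ)/2 = (50.5 + 12.9)/2 = 31.7°, and the critical height
H_c = (4c/γ) · sinβ cosφ / [1 − cos(β − φ)]
    = (4·30.5/17.1) · sin50.5°·cos12.9° / [1 − cos(37.6°)]
    = 7.135 · 0.7716·0.9748 / [1 − 0.7923]
    = 7.135 · 0.7521 / 0.2077
    = 25.84 m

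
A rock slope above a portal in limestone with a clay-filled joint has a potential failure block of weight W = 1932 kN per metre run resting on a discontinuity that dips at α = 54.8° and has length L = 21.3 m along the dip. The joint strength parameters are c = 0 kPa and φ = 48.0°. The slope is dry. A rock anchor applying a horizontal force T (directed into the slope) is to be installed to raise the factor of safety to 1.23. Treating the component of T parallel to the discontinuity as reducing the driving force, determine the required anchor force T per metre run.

Resolving forces along and normal to the sliding plane, with the horizontal anchor force T adding T·sinα to the effective normal force and T·cosα acting up the plane against the driving force:
FS = [cL + (W cosα + T sinα) tanφ] / [W sinα − T cosα]
Without the anchor: N' = 1113.7 kN/m, driving T_d = 1578.7 kN/m, resisting R = 0·21.3 + 1113.7·tan48.0° = 1236.9 kN/m, FS = 0.78.
Setting FS = 1.23 and solving for T:
1.23·(1578.7 − T cos54.8°) = 1236.9 + T sin54.8°·tan48.0°
T·(sin54.8°·tan48.0° + 1.23·cos54.8°) = 1.23·1578.7 − 1236.9
T·(0.8171·1.1106 + 1.23·0.5764) = 1941.8 − 1236.9 = 705.0
T·1.6165 = 705.0
T = 436.1 kN/m

T = 436 kN/m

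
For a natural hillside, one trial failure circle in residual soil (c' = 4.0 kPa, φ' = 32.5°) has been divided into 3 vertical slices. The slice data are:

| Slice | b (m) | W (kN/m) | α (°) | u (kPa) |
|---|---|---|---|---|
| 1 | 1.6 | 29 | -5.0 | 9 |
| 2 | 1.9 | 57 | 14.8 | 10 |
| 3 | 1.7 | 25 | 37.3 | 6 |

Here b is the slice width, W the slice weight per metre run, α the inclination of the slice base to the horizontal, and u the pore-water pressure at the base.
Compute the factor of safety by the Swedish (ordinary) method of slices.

Ordinary method of slices: FS = Σ[c'·Δl_i + (W_i cosα_i − u_i·Δl_i)·tanφ'] / Σ W_i sinα_i, with Δl_i = b_i / cosα_i.
Slice 1: Δl = 1.6/cos(-5.0°) = 1.606 m; N'_1 = 29·cos(-5.0°) − 9·1.606 = 14.4; c'Δl = 6.42; W sinα = -2.5
Slice 2: Δl = 1.9/cos14.8° = 1.965 m; N'_2 = 57·cos14.8° − 10·1.965 = 35.5; c'Δl = 7.86; W sinα = 14.6
Slice 3: Δl = 1.7/cos37.3° = 2.137 m; N'_3 = 25·cos37.3° − 6·2.137 = 7.1; c'Δl = 8.55; W sinα = 15.1
Σc'Δl = 22.8 kN/m; ΣN' = 57.0 kN/m; ΣW sinα = 27.2 kN/m
Resisting = 22.8 + 57.0·tan32.5° = 22.8 + 36.3 = 59.1 kN/m
FS = 59.1 / 27.2 = 2.175

FS = 2.17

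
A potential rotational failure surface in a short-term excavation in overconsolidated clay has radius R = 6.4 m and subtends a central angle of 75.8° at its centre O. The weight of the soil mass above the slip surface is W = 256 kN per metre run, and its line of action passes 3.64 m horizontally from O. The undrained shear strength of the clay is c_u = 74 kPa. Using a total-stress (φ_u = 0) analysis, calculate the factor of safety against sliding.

Taking moments about the centre O, the resisting moment is provided by the undrained shear strength acting along the arc:
Arc length L_a = R·θ = 6.4·(75.8°·π/180) = 6.4·1.3230 = 8.47 m
M_R = c_u·L_a·R = 74·8.47·6.4 = 4009.9 kN·m/m
M_D = W·d = 256·3.64 = 931.8 kN·m/m
FS = M_R / M_D = 4009.9 / 931.8 = 4.303

FS = 4.30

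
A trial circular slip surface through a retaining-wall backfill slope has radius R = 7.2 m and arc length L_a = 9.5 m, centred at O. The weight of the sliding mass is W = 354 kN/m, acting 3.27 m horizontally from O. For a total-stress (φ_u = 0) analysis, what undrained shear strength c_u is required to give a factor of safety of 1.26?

FS = c_u·L_a·R / (W·d), so c_u = FS·W·d / (L_a·R).
c_u = 1.26·354·3.27 / (9.50·7.2) = 1458.6 / 68.40 = 21.32 kPa

c_u = 21.3 kPa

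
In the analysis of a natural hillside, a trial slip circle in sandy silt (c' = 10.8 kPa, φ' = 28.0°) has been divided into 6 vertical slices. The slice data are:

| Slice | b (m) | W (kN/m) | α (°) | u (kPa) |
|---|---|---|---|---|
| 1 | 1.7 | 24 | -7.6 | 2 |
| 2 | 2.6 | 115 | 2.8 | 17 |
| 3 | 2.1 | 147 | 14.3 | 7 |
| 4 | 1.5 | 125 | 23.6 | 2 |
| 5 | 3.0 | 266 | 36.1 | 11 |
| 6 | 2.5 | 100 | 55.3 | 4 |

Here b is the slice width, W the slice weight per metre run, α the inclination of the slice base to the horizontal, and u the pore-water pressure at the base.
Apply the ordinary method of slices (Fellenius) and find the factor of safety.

FS = 1.42

Ordinary method of slices: FS = Σ[c'·Δl_i + (W_i cosα_i − u_i·Δl_i)·tanφ'] / Σ W_i sinα_i, with Δl_i = b_i / cosα_i.
Slice 1: Δl = 1.7/cos(-7.6°) = 1.715 m; N'_1 = 24·cos(-7.6°) − 2·1.715 = 20.4; c'Δl = 18.52; W sinα = -3.2
Slice 2: Δl = 2.6/cos2.8° = 2.603 m; N'_2 = 115·cos2.8° − 17·2.603 = 70.6; c'Δl = 28.11; W sinα = 5.6
Slice 3: Δl = 2.1/cos14.3° = 2.167 m; N'_3 = 147·cos14.3° − 7·2.167 = 127.3; c'Δl = 23.41; W sinα = 36.3
Slice 4: Δl = 1.5/cos23.6° = 1.637 m; N'_4 = 125·cos23.6° − 2·1.637 = 111.3; c'Δl = 17.68; W sinα = 50.0
Slice 5: Δl = 3.0/cos36.1° = 3.713 m; N'_5 = 266·cos36.1° − 11·3.713 = 174.1; c'Δl = 40.10; W sinα = 156.7
Slice 6: Δl = 2.5/cos55.3° = 4.392 m; N'_6 = 100·cos55.3° − 4·4.392 = 39.4; c'Δl = 47.43; W sinα = 82.2
Σc'Δl = 175.2 kN/m; ΣN' = 543.0 kN/m; ΣW sinα = 327.7 kN/m
Resisting = 175.2 + 543.0·tan28.0° = 175.2 + 288.7 = 463.9 kN/m
FS = 463.9 / 327.7 = 1.416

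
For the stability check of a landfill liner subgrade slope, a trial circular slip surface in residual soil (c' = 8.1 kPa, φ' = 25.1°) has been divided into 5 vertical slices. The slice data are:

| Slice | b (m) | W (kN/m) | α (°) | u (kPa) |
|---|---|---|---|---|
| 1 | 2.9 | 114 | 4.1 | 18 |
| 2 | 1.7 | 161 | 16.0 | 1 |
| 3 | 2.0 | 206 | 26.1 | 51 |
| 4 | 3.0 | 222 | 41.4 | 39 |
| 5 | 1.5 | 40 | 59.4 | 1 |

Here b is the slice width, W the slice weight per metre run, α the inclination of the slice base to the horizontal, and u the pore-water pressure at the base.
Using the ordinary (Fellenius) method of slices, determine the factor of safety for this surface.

FS = 0.80

Ordinary method of slices: FS = Σ[c'·Δl_i + (W_i cosα_i − u_i·Δl_i)·tanφ'] / Σ W_i sinα_i, with Δl_i = b_i / cosα_i.
Slice 1: Δl = 2.9/cos4.1° = 2.907 m; N'_1 = 114·cos4.1° − 18·2.907 = 61.4; c'Δl = 23.55; W sinα = 8.2
Slice 2: Δl = 1.7/cos16.0° = 1.769 m; N'_2 = 161·cos16.0° − 1·1.769 = 153.0; c'Δl = 14.32; W sinα = 44.4
Slice 3: Δl = 2.0/cos26.1° = 2.227 m; N'_3 = 206·cos26.1° − 51·2.227 = 71.4; c'Δl = 18.04; W sinα = 90.6
Slice 4: Δl = 3.0/cos41.4° = 3.999 m; N'_4 = 222·cos41.4° − 39·3.999 = 10.5; c'Δl = 32.40; W sinα = 146.8
Slice 5: Δl = 1.5/cos59.4° = 2.947 m; N'_5 = 40·cos59.4° − 1·2.947 = 17.4; c'Δl = 23.87; W sinα = 34.4
Σc'Δl = 112.2 kN/m; ΣN' = 313.7 kN/m; ΣW sinα = 324.4 kN/m
Resisting = 112.2 + 313.7·tan25.1° = 112.2 + 147.0 = 259.1 kN/m
FS = 259.1 / 324.4 = 0.799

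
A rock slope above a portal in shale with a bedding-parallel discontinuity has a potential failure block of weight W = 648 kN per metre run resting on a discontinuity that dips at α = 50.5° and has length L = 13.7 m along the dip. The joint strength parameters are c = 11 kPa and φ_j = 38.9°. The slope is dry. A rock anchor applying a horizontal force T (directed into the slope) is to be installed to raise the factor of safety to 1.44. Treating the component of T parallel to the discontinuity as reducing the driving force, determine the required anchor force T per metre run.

T = 154 kN/m

Resolving forces along and normal to the sliding plane, with the horizontal anchor force T adding T·sinα to the effective normal force and T·cosα acting up the plane against the driving force:
FS = [cL + (W cosα + T sinα) tanφ_j] / [W sinα − T cosα]
Without the anchor: N' = 412.2 kN/m, driving T_d = 500.0 kN/m, resisting R = 11·13.7 + 412.2·tan38.9° = 483.3 kN/m, FS = 0.97.
Setting FS = 1.44 and solving for T:
1.44·(500.0 − T cos50.5°) = 483.3 + T sin50.5°·tan38.9°
T·(sin50.5°·tan38.9° + 1.44·cos50.5°) = 1.44·500.0 − 483.3
T·(0.7716·0.8069 + 1.44·0.6361) = 720.0 − 483.3 = 236.7
T·1.5386 = 236.7
T = 153.9 kN/m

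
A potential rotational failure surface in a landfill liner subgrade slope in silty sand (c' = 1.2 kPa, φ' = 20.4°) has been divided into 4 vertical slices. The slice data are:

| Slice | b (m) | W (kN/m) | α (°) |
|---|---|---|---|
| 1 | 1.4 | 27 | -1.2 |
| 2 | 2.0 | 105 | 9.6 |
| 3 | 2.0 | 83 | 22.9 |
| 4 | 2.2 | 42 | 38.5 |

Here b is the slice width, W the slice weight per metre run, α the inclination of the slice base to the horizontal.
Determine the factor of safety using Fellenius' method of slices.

FS = 1.32

Ordinary method of slices: FS = Σ[c'·Δl_i + (W_i cosα_i)·tanφ'] / Σ W_i sinα_i, with Δl_i = b_i / cosα_i.
Slice 1: Δl = 1.4/cos(-1.2°) = 1.400 m; N'_1 = 27·cos(-1.2°) = 27.0; c'Δl = 1.68; W sinα = -0.6
Slice 2: Δl = 2.0/cos9.6° = 2.028 m; N'_2 = 105·cos9.6° = 103.5; c'Δl = 2.43; W sinα = 17.5
Slice 3: Δl = 2.0/cos22.9° = 2.171 m; N'_3 = 83·cos22.9° = 76.5; c'Δl = 2.61; W sinα = 32.3
Slice 4: Δl = 2.2/cos38.5° = 2.811 m; N'_4 = 42·cos38.5° = 32.9; c'Δl = 3.37; W sinα = 26.1
Σc'Δl = 10.1 kN/m; ΣN' = 239.9 kN/m; ΣW sinα = 75.4 kN/m
Resisting = 10.1 + 239.9·tan20.4° = 10.1 + 89.2 = 99.3 kN/m
FS = 99.3 / 75.4 = 1.317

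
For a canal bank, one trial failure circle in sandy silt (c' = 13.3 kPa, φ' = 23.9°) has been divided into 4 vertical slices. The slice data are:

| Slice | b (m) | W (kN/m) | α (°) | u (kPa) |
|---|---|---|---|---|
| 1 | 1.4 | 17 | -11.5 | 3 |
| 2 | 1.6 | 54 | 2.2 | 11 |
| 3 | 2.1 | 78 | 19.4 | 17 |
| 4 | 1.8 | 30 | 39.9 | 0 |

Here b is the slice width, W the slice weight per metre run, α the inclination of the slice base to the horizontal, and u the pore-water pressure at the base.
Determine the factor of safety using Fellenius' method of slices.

Ordinary method of slices: FS = Σ[c'·Δl_i + (W_i cosα_i − u_i·Δl_i)·tanφ'] / Σ W_i sinα_i, with Δl_i = b_i / cosα_i.
Slice 1: Δl = 1.4/cos(-11.5°) = 1.429 m; N'_1 = 17·cos(-11.5°) − 3·1.429 = 12.4; c'Δl = 19.00; W sinα = -3.4
Slice 2: Δl = 1.6/cos2.2° = 1.601 m; N'_2 = 54·cos2.2° − 11·1.601 = 36.3; c'Δl = 21.30; W sinα = 2.1
Slice 3: Δl = 2.1/cos19.4° = 2.226 m; N'_3 = 78·cos19.4° − 17·2.226 = 35.7; c'Δl = 29.61; W sinα = 25.9
Slice 4: Δl = 1.8/cos39.9° = 2.346 m; N'_4 = 30·cos39.9° − 0·2.346 = 23.0; c'Δl = 31.21; W sinα = 19.2
Σc'Δl = 101.1 kN/m; ΣN' = 107.5 kN/m; ΣW sinα = 43.8 kN/m
Resisting = 101.1 + 107.5·tan23.9° = 101.1 + 47.6 = 148.7 kN/m
FS = 148.7 / 43.8 = 3.393

FS = 3.39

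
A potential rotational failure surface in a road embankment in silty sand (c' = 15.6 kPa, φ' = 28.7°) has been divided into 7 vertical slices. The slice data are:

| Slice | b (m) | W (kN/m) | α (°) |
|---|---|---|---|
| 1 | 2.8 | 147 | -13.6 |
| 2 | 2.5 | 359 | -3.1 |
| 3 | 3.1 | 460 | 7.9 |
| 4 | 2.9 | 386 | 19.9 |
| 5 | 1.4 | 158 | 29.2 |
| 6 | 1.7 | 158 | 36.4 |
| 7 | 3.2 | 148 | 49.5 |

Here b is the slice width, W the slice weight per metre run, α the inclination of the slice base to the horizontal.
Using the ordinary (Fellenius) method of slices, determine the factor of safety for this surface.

Ordinary method of slices: FS = Σ[c'·Δl_i + (W_i cosα_i)·tanφ'] / Σ W_i sinα_i, with Δl_i = b_i / cosα_i.
Slice 1: Δl = 2.8/cos(-13.6°) = 2.881 m; N'_1 = 147·cos(-13.6°) = 142.9; c'Δl = 44.94; W sinα = -34.6
Slice 2: Δl = 2.5/cos(-3.1°) = 2.504 m; N'_2 = 359·cos(-3.1°) = 358.5; c'Δl = 39.06; W sinα = -19.4
Slice 3: Δl = 3.1/cos7.9° = 3.130 m; N'_3 = 460·cos7.9° = 455.6; c'Δl = 48.82; W sinα = 63.2
Slice 4: Δl = 2.9/cos19.9° = 3.084 m; N'_4 = 386·cos19.9° = 363.0; c'Δl = 48.11; W sinα = 131.4
Slice 5: Δl = 1.4/cos29.2° = 1.604 m; N'_5 = 158·cos29.2° = 137.9; c'Δl = 25.02; W sinα = 77.1
Slice 6: Δl = 1.7/cos36.4° = 2.112 m; N'_6 = 158·cos36.4° = 127.2; c'Δl = 32.95; W sinα = 93.8
Slice 7: Δl = 3.2/cos49.5° = 4.927 m; N'_7 = 148·cos49.5° = 96.1; c'Δl = 76.87; W sinα = 112.5
Σc'Δl = 315.8 kN/m; ΣN' = 1681.2 kN/m; ΣW sinα = 424.0 kN/m
Resisting = 315.8 + 1681.2·tan28.7° = 315.8 + 920.4 = 1236.2 kN/m
FS = 1236.2 / 424.0 = 2.915

FS = 2.92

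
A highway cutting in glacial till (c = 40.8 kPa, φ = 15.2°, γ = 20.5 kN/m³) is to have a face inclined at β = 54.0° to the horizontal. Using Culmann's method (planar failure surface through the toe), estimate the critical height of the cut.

H_c = 28.17 m

Culmann's analysis gives the critical failure plane at α_cr = (β + φ)/2 = (54.0 + 15.2)/2 = 34.6°, and the critical height
H_c = (4c/γ) · sinβ cosφ / [1 − cos(β − φ)]
    = (4·40.8/20.5) · sin54.0°·cos15.2° / [1 − cos(38.8°)]
    = 7.961 · 0.8090·0.9650 / [1 − 0.7793]
    = 7.961 · 0.7807 / 0.2207
    = 28.17 m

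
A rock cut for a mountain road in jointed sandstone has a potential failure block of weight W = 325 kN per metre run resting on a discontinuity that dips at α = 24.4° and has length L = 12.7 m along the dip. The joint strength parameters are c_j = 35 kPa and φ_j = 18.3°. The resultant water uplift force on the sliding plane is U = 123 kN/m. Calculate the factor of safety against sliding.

Resolving the block weight along and normal to the plane and applying the Mohr–Coulomb strength on the joint:
N' = W cosα − U = 325·cos24.4° − 123 = 173.0 kN/m
Driving force T = W sinα = 325·sin24.4° = 134.3 kN/m
Resisting force R = c_j·L + N'·tanφ_j = 35·12.7 + 173.0·tan18.3° = 444.5 + 57.2 = 501.7 kN/m
FS = R / T = 501.7 / 134.3 = 3.737

FS = 3.74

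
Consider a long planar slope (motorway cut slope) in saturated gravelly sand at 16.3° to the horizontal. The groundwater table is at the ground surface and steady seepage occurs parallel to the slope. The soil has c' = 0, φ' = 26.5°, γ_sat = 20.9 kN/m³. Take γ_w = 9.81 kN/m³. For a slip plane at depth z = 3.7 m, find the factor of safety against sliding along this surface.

With seepage parallel to the slope and the water table at the surface, the effective normal stress on the slip plane uses the buoyant unit weight γ' = γ_sat − γ_w while the driving shear stress uses γ_sat:
FS = [c' + γ' z cos²β tanφ'] / [γ_sat z sinβ cosβ]
(For c' = 0 this reduces to FS = (γ'/γ_sat)·tanφ'/tanβ.)
γ' = 20.9 − 9.81 = 11.09 kN/m³
Numerator = 0.0 + 11.09·3.7·cos²16.3°·tan26.5° = 0.0 + 11.09·3.7·0.9212·0.4986 = 18.847 kPa
Denominator = 20.9·3.7·sin16.3°·cos16.3° = 20.9·3.7·0.2807·0.9598 = 20.832 kPa
FS = 18.847 / 20.832 = 0.905

FS = 0.90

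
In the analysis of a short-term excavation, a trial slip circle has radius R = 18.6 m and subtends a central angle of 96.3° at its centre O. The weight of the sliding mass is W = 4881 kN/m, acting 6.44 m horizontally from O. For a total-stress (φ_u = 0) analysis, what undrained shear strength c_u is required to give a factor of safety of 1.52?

c_u = 82.2 kPa

FS = c_u·L_a·R / (W·d), so c_u = FS·W·d / (L_a·R).
Arc length L_a = R·θ = 18.6·(96.3°·π/180) = 18.6·1.6808 = 31.26 m
c_u = 1.52·4881·6.44 / (31.26·18.6) = 47779.1 / 581.47 = 82.17 kPa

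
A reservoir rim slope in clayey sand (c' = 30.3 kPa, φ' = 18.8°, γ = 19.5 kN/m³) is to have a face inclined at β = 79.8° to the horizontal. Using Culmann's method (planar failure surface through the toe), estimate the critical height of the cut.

Culmann's analysis gives the critical failure plane at α_cr = (β + φ')/2 = (79.8 + 18.8)/2 = 49.3°, and the critical height
H_c = (4c'/γ) · sinβ cosφ' / [1 − cos(β − φ')]
    = (4·30.3/19.5) · sin79.8°·cos18.8° / [1 − cos(61.0°)]
    = 6.215 · 0.9842·0.9466 / [1 − 0.4848]
    = 6.215 · 0.9317 / 0.5152
    = 11.24 m

H_c = 11.24 m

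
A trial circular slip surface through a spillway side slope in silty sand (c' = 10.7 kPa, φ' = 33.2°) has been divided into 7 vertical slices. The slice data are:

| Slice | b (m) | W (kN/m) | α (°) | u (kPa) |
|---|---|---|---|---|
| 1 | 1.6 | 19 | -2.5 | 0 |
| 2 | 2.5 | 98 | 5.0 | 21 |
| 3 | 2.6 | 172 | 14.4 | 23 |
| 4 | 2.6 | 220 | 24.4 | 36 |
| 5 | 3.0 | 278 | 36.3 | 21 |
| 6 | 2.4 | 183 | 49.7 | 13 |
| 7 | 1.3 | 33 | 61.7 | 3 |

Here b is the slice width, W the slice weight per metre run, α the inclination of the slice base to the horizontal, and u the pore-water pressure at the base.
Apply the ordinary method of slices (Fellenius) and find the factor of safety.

Ordinary method of slices: FS = Σ[c'·Δl_i + (W_i cosα_i − u_i·Δl_i)·tanφ'] / Σ W_i sinα_i, with Δl_i = b_i / cosα_i.
Slice 1: Δl = 1.6/cos(-2.5°) = 1.602 m; N'_1 = 19·cos(-2.5°) − 0·1.602 = 19.0; c'Δl = 17.14; W sinα = -0.8
Slice 2: Δl = 2.5/cos5.0° = 2.510 m; N'_2 = 98·cos5.0° − 21·2.510 = 44.9; c'Δl = 26.85; W sinα = 8.5
Slice 3: Δl = 2.6/cos14.4° = 2.684 m; N'_3 = 172·cos14.4° − 23·2.684 = 104.9; c'Δl = 28.72; W sinα = 42.8
Slice 4: Δl = 2.6/cos24.4° = 2.855 m; N'_4 = 220·cos24.4° − 36·2.855 = 97.6; c'Δl = 30.55; W sinα = 90.9
Slice 5: Δl = 3.0/cos36.3° = 3.722 m; N'_5 = 278·cos36.3° − 21·3.722 = 145.9; c'Δl = 39.83; W sinα = 164.6
Slice 6: Δl = 2.4/cos49.7° = 3.711 m; N'_6 = 183·cos49.7° − 13·3.711 = 70.1; c'Δl = 39.70; W sinα = 139.6
Slice 7: Δl = 1.3/cos61.7° = 2.742 m; N'_7 = 33·cos61.7° − 3·2.742 = 7.4; c'Δl = 29.34; W sinα = 29.1
Σc'Δl = 212.1 kN/m; ΣN' = 489.8 kN/m; ΣW sinα = 474.6 kN/m
Resisting = 212.1 + 489.8·tan33.2° = 212.1 + 320.5 = 532.6 kN/m
FS = 532.6 / 474.6 = 1.122

FS = 1.12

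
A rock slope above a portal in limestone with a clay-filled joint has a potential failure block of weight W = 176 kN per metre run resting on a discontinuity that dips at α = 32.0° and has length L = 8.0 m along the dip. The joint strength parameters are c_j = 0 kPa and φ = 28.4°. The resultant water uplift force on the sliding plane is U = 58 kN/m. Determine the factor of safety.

FS = 0.53

Resolving the block weight along and normal to the plane and applying the Mohr–Coulomb strength on the joint:
N' = W cosα − U = 176·cos32.0° − 58 = 91.3 kN/m
Driving force T = W sinα = 176·sin32.0° = 93.3 kN/m
Resisting force R = c_j·L + N'·tanφ = 0·8.0 + 91.3·tan28.4° = 0.0 + 49.3 = 49.3 kN/m
FS = R / T = 49.3 / 93.3 = 0.529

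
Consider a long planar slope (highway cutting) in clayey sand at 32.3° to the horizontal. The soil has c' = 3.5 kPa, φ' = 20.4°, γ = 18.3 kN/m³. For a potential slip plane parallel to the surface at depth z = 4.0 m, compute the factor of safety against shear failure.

For an infinite slope with a slip plane parallel to the surface (no pore pressure): FS = [c' + γz cos²β tanφ'] / [γz sinβ cosβ].
γz = 18.3·4.0 = 73.20 kN/m²
Numerator = 3.5 + 73.20·cos²32.3°·tan20.4° = 3.5 + 73.20·0.7145·0.3719 = 22.950 kPa
Denominator = 73.20·sin32.3°·cos32.3° = 73.20·0.5344·0.8453 = 33.062 kPa
FS = 22.950 / 33.062 = 0.694

FS = 0.69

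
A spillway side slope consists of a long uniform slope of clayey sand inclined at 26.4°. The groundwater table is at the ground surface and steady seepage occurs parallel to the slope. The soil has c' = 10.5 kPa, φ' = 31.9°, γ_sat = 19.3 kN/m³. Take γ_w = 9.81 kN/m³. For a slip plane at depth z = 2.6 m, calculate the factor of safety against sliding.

FS = 1.14

With seepage parallel to the slope and the water table at the surface, the effective normal stress on the slip plane uses the buoyant unit weight γ' = γ_sat − γ_w while the driving shear stress uses γ_sat:
FS = [c' + γ' z cos²β tanφ'] / [γ_sat z sinβ cosβ]
γ' = 19.3 − 9.81 = 9.49 kN/m³
Numerator = 10.5 + 9.49·2.6·cos²26.4°·tan31.9° = 10.5 + 9.49·2.6·0.8023·0.6224 = 22.822 kPa
Denominator = 19.3·2.6·sin26.4°·cos26.4° = 19.3·2.6·0.4446·0.8957 = 19.985 kPa
FS = 22.822 / 19.985 = 1.142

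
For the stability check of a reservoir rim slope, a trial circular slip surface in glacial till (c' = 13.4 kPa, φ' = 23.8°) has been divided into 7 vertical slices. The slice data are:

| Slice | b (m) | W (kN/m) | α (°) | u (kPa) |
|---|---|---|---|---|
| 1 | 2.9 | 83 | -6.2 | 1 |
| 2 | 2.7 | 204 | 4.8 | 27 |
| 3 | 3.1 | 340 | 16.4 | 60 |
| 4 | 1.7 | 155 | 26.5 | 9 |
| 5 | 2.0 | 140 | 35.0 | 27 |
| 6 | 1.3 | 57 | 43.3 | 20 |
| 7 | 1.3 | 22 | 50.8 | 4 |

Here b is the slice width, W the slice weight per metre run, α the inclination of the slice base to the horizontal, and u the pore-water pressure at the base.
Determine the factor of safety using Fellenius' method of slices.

FS = 1.48

Ordinary method of slices: FS = Σ[c'·Δl_i + (W_i cosα_i − u_i·Δl_i)·tanφ'] / Σ W_i sinα_i, with Δl_i = b_i / cosα_i.
Slice 1: Δl = 2.9/cos(-6.2°) = 2.917 m; N'_1 = 83·cos(-6.2°) − 1·2.917 = 79.6; c'Δl = 39.09; W sinα = -9.0
Slice 2: Δl = 2.7/cos4.8° = 2.710 m; N'_2 = 204·cos4.8° − 27·2.710 = 130.1; c'Δl = 36.31; W sinα = 17.1
Slice 3: Δl = 3.1/cos16.4° = 3.231 m; N'_3 = 340·cos16.4° − 60·3.231 = 132.3; c'Δl = 43.30; W sinα = 96.0
Slice 4: Δl = 1.7/cos26.5° = 1.900 m; N'_4 = 155·cos26.5° − 9·1.900 = 121.6; c'Δl = 25.45; W sinα = 69.2
Slice 5: Δl = 2.0/cos35.0° = 2.442 m; N'_5 = 140·cos35.0° − 27·2.442 = 48.8; c'Δl = 32.72; W sinα = 80.3
Slice 6: Δl = 1.3/cos43.3° = 1.786 m; N'_6 = 57·cos43.3° − 20·1.786 = 5.8; c'Δl = 23.94; W sinα = 39.1
Slice 7: Δl = 1.3/cos50.8° = 2.057 m; N'_7 = 22·cos50.8° − 4·2.057 = 5.7; c'Δl = 27.56; W sinα = 17.0
Σc'Δl = 228.4 kN/m; ΣN' = 523.8 kN/m; ΣW sinα = 309.7 kN/m
Resisting = 228.4 + 523.8·tan23.8° = 228.4 + 231.0 = 459.4 kN/m
FS = 459.4 / 309.7 = 1.483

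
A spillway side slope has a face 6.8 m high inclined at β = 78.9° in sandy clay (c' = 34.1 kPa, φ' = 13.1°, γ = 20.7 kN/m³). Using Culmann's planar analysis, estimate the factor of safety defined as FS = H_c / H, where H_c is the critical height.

FS = 1.57

H_c = (4c'/γ) · sinβ cosφ' / [1 − cos(β − φ')]
    = (4·34.1/20.7) · sin78.9°·cos13.1° / [1 − cos65.8°]
    = 6.589 · 0.9558 / 0.5901 = 10.67 m
FS = H_c / H = 10.67 / 6.8 = 1.570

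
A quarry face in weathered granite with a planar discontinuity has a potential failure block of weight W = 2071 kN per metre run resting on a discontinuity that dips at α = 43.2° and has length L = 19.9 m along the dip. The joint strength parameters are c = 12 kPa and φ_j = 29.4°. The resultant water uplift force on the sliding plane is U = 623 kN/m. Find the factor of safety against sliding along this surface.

Resolving the block weight along and normal to the plane and applying the Mohr–Coulomb strength on the joint:
N' = W cosα − U = 2071·cos43.2° − 623 = 886.7 kN/m
Driving force T = W sinα = 2071·sin43.2° = 1417.7 kN/m
Resisting force R = c·L + N'·tanφ_j = 12·19.9 + 886.7·tan29.4° = 238.8 + 499.6 = 738.4 kN/m
FS = R / T = 738.4 / 1417.7 = 0.521

FS = 0.52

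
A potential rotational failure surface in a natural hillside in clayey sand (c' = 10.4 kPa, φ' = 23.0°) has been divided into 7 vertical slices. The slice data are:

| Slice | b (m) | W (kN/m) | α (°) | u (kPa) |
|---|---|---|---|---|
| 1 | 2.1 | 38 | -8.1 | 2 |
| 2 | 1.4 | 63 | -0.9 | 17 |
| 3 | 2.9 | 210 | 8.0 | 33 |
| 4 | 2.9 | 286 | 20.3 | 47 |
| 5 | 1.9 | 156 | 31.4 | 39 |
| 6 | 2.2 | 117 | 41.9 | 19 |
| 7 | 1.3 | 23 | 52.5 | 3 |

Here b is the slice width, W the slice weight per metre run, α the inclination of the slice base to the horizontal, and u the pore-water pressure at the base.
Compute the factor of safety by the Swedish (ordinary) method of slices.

FS = 1.14

Ordinary method of slices: FS = Σ[c'·Δl_i + (W_i cosα_i − u_i·Δl_i)·tanφ'] / Σ W_i sinα_i, with Δl_i = b_i / cosα_i.
Slice 1: Δl = 2.1/cos(-8.1°) = 2.121 m; N'_1 = 38·cos(-8.1°) − 2·2.121 = 33.4; c'Δl = 22.06; W sinα = -5.4
Slice 2: Δl = 1.4/cos(-0.9°) = 1.400 m; N'_2 = 63·cos(-0.9°) − 17·1.400 = 39.2; c'Δl = 14.56; W sinα = -1.0
Slice 3: Δl = 2.9/cos8.0° = 2.928 m; N'_3 = 210·cos8.0° − 33·2.928 = 111.3; c'Δl = 30.46; W sinα = 29.2
Slice 4: Δl = 2.9/cos20.3° = 3.092 m; N'_4 = 286·cos20.3° − 47·3.092 = 122.9; c'Δl = 32.16; W sinα = 99.2
Slice 5: Δl = 1.9/cos31.4° = 2.226 m; N'_5 = 156·cos31.4° − 39·2.226 = 46.3; c'Δl = 23.15; W sinα = 81.3
Slice 6: Δl = 2.2/cos41.9° = 2.956 m; N'_6 = 117·cos41.9° − 19·2.956 = 30.9; c'Δl = 30.74; W sinα = 78.1
Slice 7: Δl = 1.3/cos52.5° = 2.135 m; N'_7 = 23·cos52.5° − 3·2.135 = 7.6; c'Δl = 22.21; W sinα = 18.2
Σc'Δl = 175.3 kN/m; ΣN' = 391.7 kN/m; ΣW sinα = 299.8 kN/m
Resisting = 175.3 + 391.7·tan23.0° = 175.3 + 166.2 = 341.6 kN/m
FS = 341.6 / 299.8 = 1.139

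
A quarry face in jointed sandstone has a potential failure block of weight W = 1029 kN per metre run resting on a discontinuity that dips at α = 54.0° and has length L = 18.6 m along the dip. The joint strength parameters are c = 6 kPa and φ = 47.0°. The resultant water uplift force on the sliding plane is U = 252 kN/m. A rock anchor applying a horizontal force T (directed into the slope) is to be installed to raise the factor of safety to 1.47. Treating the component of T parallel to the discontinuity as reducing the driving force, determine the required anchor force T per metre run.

Resolving forces along and normal to the sliding plane, with the horizontal anchor force T adding T·sinα to the effective normal force and T·cosα acting up the plane against the driving force:
FS = [cL + (W cosα − U + T sinα) tanφ] / [W sinα − T cosα]
Without the anchor: N' = 352.8 kN/m, driving T_d = 832.5 kN/m, resisting R = 6·18.6 + 352.8·tan47.0° = 490.0 kN/m, FS = 0.59.
Setting FS = 1.47 and solving for T:
1.47·(832.5 − T cos54.0°) = 490.0 + T sin54.0°·tan47.0°
T·(sin54.0°·tan47.0° + 1.47·cos54.0°) = 1.47·832.5 − 490.0
T·(0.8090·1.0724 + 1.47·0.5878) = 1223.7 − 490.0 = 733.8
T·1.7316 = 733.8
T = 423.8 kN/m

T = 424 kN/m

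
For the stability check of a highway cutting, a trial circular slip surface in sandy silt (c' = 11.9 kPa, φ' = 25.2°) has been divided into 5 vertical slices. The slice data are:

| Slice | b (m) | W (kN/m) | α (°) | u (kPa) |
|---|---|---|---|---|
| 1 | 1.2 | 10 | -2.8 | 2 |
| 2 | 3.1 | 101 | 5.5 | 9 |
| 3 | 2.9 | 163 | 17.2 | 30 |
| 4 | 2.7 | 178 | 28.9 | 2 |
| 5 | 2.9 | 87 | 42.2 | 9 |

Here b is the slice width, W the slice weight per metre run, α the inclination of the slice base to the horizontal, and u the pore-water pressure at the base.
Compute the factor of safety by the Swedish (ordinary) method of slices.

Ordinary method of slices: FS = Σ[c'·Δl_i + (W_i cosα_i − u_i·Δl_i)·tanφ'] / Σ W_i sinα_i, with Δl_i = b_i / cosα_i.
Slice 1: Δl = 1.2/cos(-2.8°) = 1.201 m; N'_1 = 10·cos(-2.8°) − 2·1.201 = 7.6; c'Δl = 14.30; W sinα = -0.5
Slice 2: Δl = 3.1/cos5.5° = 3.114 m; N'_2 = 101·cos5.5° − 9·3.114 = 72.5; c'Δl = 37.06; W sinα = 9.7
Slice 3: Δl = 2.9/cos17.2° = 3.036 m; N'_3 = 163·cos17.2° − 30·3.036 = 64.6; c'Δl = 36.13; W sinα = 48.2
Slice 4: Δl = 2.7/cos28.9° = 3.084 m; N'_4 = 178·cos28.9° − 2·3.084 = 149.7; c'Δl = 36.70; W sinα = 86.0
Slice 5: Δl = 2.9/cos42.2° = 3.915 m; N'_5 = 87·cos42.2° − 9·3.915 = 29.2; c'Δl = 46.58; W sinα = 58.4
Σc'Δl = 170.8 kN/m; ΣN' = 323.6 kN/m; ΣW sinα = 201.9 kN/m
Resisting = 170.8 + 323.6·tan25.2° = 170.8 + 152.3 = 323.0 kN/m
FS = 323.0 / 201.9 = 1.600

FS = 1.60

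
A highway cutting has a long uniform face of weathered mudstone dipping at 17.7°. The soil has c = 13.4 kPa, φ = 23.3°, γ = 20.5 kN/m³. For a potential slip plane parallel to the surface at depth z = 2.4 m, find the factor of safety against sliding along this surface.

For an infinite slope with a slip plane parallel to the surface (no pore pressure): FS = [c + γz cos²β tanφ] / [γz sinβ cosβ].
γz = 20.5·2.4 = 49.20 kN/m²
Numerator = 13.4 + 49.20·cos²17.7°·tan23.3° = 13.4 + 49.20·0.9076·0.4307 = 32.630 kPa
Denominator = 49.20·sin17.7°·cos17.7° = 49.20·0.3040·0.9527 = 14.250 kPa
FS = 32.630 / 14.250 = 2.290

FS = 2.29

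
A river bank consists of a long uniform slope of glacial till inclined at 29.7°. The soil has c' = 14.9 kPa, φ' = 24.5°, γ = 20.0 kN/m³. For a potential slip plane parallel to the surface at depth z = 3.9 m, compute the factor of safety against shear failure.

For an infinite slope with a slip plane parallel to the surface (no pore pressure): FS = [c' + γz cos²β tanφ'] / [γz sinβ cosβ].
γz = 20.0·3.9 = 78.00 kN/m²
Numerator = 14.9 + 78.00·cos²29.7°·tan24.5° = 14.9 + 78.00·0.7545·0.4557 = 41.721 kPa
Denominator = 78.00·sin29.7°·cos29.7° = 78.00·0.4955·0.8686 = 33.569 kPa
FS = 41.721 / 33.569 = 1.243

FS = 1.24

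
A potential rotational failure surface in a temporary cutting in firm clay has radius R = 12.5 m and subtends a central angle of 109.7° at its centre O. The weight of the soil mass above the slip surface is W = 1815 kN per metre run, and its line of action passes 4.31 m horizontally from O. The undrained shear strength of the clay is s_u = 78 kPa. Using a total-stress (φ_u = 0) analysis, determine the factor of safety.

FS = 2.98

Taking moments about the centre O, the resisting moment is provided by the undrained shear strength acting along the arc:
Arc length L_a = R·θ = 12.5·(109.7°·π/180) = 12.5·1.9146 = 23.93 m
M_R = s_u·L_a·R = 78·23.93·12.5 = 23334.5 kN·m/m
M_D = W·d = 1815·4.31 = 7822.6 kN·m/m
FS = M_R / M_D = 23334.5 / 7822.6 = 2.983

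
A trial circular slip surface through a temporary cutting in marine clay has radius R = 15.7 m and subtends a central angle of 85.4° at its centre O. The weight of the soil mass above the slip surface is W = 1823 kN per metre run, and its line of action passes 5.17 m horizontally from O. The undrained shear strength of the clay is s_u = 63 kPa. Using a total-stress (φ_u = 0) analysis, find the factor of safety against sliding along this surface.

Taking moments about the centre O, the resisting moment is provided by the undrained shear strength acting along the arc:
Arc length L_a = R·θ = 15.7·(85.4°·π/180) = 15.7·1.4905 = 23.40 m
M_R = s_u·L_a·R = 63·23.40·15.7 = 23146.0 kN·m/m
M_D = W·d = 1823·5.17 = 9424.9 kN·m/m
FS = M_R / M_D = 23146.0 / 9424.9 = 2.456

FS = 2.46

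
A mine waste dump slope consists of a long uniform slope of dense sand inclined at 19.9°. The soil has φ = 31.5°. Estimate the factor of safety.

FS = 1.69

For a dry cohesionless infinite slope the factor of safety is FS = tanφ / tanβ.
FS = tan31.5° / tan19.9° = 0.6128 / 0.3620 = 1.693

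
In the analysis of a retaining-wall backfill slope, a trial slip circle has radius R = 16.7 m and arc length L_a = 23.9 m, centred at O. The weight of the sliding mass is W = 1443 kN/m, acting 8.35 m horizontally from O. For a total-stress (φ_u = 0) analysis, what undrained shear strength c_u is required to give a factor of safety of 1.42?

FS = c_u·L_a·R / (W·d), so c_u = FS·W·d / (L_a·R).
c_u = 1.42·1443·8.35 / (23.90·16.7) = 17109.7 / 399.13 = 42.87 kPa

c_u = 42.9 kPa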